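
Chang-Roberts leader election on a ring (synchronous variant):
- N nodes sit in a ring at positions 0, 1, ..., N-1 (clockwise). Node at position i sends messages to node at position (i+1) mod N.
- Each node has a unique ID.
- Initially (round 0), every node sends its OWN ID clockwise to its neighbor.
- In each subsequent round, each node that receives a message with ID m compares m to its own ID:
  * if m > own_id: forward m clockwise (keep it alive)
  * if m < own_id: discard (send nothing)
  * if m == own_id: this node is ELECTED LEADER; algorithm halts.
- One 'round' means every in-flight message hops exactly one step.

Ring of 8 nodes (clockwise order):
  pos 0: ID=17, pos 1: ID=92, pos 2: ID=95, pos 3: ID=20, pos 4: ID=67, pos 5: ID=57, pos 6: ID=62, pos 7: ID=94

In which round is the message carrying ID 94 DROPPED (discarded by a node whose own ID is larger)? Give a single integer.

Answer: 3

Derivation:
Round 1: pos1(id92) recv 17: drop; pos2(id95) recv 92: drop; pos3(id20) recv 95: fwd; pos4(id67) recv 20: drop; pos5(id57) recv 67: fwd; pos6(id62) recv 57: drop; pos7(id94) recv 62: drop; pos0(id17) recv 94: fwd
Round 2: pos4(id67) recv 95: fwd; pos6(id62) recv 67: fwd; pos1(id92) recv 94: fwd
Round 3: pos5(id57) recv 95: fwd; pos7(id94) recv 67: drop; pos2(id95) recv 94: drop
Round 4: pos6(id62) recv 95: fwd
Round 5: pos7(id94) recv 95: fwd
Round 6: pos0(id17) recv 95: fwd
Round 7: pos1(id92) recv 95: fwd
Round 8: pos2(id95) recv 95: ELECTED
Message ID 94 originates at pos 7; dropped at pos 2 in round 3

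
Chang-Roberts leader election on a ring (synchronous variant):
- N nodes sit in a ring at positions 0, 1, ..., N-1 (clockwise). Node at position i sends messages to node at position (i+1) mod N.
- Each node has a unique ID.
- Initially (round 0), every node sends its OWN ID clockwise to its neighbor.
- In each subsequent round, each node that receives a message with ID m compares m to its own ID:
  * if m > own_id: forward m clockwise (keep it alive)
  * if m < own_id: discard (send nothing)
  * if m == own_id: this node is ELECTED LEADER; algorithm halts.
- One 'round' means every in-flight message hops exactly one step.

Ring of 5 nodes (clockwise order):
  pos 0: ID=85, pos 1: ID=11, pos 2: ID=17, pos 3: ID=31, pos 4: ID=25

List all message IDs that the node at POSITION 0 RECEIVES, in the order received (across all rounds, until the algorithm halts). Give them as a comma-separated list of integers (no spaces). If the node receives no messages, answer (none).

Answer: 25,31,85

Derivation:
Round 1: pos1(id11) recv 85: fwd; pos2(id17) recv 11: drop; pos3(id31) recv 17: drop; pos4(id25) recv 31: fwd; pos0(id85) recv 25: drop
Round 2: pos2(id17) recv 85: fwd; pos0(id85) recv 31: drop
Round 3: pos3(id31) recv 85: fwd
Round 4: pos4(id25) recv 85: fwd
Round 5: pos0(id85) recv 85: ELECTED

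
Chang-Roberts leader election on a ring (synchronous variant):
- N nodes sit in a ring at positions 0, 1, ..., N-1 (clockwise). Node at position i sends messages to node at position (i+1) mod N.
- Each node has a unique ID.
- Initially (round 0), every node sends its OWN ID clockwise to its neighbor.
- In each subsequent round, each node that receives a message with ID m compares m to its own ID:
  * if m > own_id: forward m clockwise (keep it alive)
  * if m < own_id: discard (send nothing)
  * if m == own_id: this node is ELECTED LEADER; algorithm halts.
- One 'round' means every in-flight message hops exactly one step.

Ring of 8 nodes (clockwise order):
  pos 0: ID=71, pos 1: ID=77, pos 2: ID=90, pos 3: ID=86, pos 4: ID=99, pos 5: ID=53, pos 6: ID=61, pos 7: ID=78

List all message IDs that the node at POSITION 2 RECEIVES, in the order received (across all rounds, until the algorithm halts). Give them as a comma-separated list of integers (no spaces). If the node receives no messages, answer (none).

Round 1: pos1(id77) recv 71: drop; pos2(id90) recv 77: drop; pos3(id86) recv 90: fwd; pos4(id99) recv 86: drop; pos5(id53) recv 99: fwd; pos6(id61) recv 53: drop; pos7(id78) recv 61: drop; pos0(id71) recv 78: fwd
Round 2: pos4(id99) recv 90: drop; pos6(id61) recv 99: fwd; pos1(id77) recv 78: fwd
Round 3: pos7(id78) recv 99: fwd; pos2(id90) recv 78: drop
Round 4: pos0(id71) recv 99: fwd
Round 5: pos1(id77) recv 99: fwd
Round 6: pos2(id90) recv 99: fwd
Round 7: pos3(id86) recv 99: fwd
Round 8: pos4(id99) recv 99: ELECTED

Answer: 77,78,99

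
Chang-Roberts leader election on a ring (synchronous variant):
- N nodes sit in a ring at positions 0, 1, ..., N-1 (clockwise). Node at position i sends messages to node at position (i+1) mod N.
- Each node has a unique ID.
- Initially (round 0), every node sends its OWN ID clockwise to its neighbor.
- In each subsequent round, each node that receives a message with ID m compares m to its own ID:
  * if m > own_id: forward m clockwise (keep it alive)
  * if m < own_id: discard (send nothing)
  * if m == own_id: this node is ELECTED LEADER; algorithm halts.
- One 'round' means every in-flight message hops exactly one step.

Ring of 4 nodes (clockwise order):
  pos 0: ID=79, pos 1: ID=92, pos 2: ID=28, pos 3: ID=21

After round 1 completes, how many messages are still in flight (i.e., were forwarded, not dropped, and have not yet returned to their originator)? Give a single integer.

Answer: 2

Derivation:
Round 1: pos1(id92) recv 79: drop; pos2(id28) recv 92: fwd; pos3(id21) recv 28: fwd; pos0(id79) recv 21: drop
After round 1: 2 messages still in flight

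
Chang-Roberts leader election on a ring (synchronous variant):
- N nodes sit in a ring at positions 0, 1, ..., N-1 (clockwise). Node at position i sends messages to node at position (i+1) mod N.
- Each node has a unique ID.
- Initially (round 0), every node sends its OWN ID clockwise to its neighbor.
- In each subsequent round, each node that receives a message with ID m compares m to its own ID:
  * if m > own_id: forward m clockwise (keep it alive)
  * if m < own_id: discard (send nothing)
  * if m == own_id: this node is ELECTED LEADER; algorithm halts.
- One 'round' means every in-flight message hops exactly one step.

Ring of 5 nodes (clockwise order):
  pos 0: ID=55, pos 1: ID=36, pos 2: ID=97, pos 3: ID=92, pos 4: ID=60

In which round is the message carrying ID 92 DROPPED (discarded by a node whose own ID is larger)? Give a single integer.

Answer: 4

Derivation:
Round 1: pos1(id36) recv 55: fwd; pos2(id97) recv 36: drop; pos3(id92) recv 97: fwd; pos4(id60) recv 92: fwd; pos0(id55) recv 60: fwd
Round 2: pos2(id97) recv 55: drop; pos4(id60) recv 97: fwd; pos0(id55) recv 92: fwd; pos1(id36) recv 60: fwd
Round 3: pos0(id55) recv 97: fwd; pos1(id36) recv 92: fwd; pos2(id97) recv 60: drop
Round 4: pos1(id36) recv 97: fwd; pos2(id97) recv 92: drop
Round 5: pos2(id97) recv 97: ELECTED
Message ID 92 originates at pos 3; dropped at pos 2 in round 4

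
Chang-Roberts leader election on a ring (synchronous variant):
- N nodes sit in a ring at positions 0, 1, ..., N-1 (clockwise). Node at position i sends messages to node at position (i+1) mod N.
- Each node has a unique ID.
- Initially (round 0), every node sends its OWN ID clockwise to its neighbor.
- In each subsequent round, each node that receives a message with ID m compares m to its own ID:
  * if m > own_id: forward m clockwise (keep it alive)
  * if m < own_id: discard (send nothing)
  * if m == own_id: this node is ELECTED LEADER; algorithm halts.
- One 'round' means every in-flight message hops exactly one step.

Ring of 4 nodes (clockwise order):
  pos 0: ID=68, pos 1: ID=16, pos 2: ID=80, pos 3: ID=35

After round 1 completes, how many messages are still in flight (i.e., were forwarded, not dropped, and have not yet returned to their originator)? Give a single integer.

Answer: 2

Derivation:
Round 1: pos1(id16) recv 68: fwd; pos2(id80) recv 16: drop; pos3(id35) recv 80: fwd; pos0(id68) recv 35: drop
After round 1: 2 messages still in flight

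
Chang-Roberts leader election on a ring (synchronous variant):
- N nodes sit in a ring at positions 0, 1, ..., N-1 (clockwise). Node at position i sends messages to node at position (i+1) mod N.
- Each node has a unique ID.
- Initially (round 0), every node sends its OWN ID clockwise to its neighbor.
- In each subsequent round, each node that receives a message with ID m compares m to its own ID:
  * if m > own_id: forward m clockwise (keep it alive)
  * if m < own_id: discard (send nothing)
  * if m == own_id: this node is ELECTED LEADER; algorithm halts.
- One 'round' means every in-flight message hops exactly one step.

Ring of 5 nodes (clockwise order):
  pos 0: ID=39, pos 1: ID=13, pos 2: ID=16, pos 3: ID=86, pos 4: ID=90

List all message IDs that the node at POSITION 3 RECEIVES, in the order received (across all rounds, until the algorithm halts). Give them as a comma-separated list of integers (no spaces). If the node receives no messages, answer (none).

Answer: 16,39,90

Derivation:
Round 1: pos1(id13) recv 39: fwd; pos2(id16) recv 13: drop; pos3(id86) recv 16: drop; pos4(id90) recv 86: drop; pos0(id39) recv 90: fwd
Round 2: pos2(id16) recv 39: fwd; pos1(id13) recv 90: fwd
Round 3: pos3(id86) recv 39: drop; pos2(id16) recv 90: fwd
Round 4: pos3(id86) recv 90: fwd
Round 5: pos4(id90) recv 90: ELECTED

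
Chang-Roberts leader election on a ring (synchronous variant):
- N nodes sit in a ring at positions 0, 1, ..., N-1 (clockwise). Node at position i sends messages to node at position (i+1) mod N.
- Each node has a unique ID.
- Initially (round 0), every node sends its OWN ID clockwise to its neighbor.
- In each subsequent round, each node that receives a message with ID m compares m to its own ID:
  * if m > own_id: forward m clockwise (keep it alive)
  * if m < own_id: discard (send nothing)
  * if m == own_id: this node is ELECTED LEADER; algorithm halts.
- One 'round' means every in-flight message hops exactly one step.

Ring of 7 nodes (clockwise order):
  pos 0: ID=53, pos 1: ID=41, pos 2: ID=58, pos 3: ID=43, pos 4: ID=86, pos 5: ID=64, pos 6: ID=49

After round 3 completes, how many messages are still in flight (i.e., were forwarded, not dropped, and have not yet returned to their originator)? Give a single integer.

Answer: 2

Derivation:
Round 1: pos1(id41) recv 53: fwd; pos2(id58) recv 41: drop; pos3(id43) recv 58: fwd; pos4(id86) recv 43: drop; pos5(id64) recv 86: fwd; pos6(id49) recv 64: fwd; pos0(id53) recv 49: drop
Round 2: pos2(id58) recv 53: drop; pos4(id86) recv 58: drop; pos6(id49) recv 86: fwd; pos0(id53) recv 64: fwd
Round 3: pos0(id53) recv 86: fwd; pos1(id41) recv 64: fwd
After round 3: 2 messages still in flight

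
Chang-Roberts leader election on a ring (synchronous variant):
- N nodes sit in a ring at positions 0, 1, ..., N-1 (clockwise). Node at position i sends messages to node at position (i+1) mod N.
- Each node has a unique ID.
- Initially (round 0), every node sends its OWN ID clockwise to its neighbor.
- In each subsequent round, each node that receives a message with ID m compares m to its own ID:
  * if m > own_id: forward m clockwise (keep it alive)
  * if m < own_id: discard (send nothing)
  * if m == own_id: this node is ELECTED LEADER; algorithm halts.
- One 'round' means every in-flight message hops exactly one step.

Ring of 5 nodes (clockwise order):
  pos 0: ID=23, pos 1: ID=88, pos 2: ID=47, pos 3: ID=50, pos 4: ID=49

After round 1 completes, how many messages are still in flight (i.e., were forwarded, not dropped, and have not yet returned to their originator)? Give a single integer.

Round 1: pos1(id88) recv 23: drop; pos2(id47) recv 88: fwd; pos3(id50) recv 47: drop; pos4(id49) recv 50: fwd; pos0(id23) recv 49: fwd
After round 1: 3 messages still in flight

Answer: 3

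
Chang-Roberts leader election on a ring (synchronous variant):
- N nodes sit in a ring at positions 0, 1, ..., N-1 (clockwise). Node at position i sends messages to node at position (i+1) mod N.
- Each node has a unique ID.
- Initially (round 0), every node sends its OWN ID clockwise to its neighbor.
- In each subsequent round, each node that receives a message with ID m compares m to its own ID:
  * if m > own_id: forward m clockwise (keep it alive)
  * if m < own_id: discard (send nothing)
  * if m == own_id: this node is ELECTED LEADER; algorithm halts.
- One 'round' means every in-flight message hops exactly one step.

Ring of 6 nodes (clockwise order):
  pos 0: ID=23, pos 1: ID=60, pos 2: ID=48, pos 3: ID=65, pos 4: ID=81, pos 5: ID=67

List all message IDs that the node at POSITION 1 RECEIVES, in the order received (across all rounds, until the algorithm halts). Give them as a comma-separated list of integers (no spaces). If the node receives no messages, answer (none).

Round 1: pos1(id60) recv 23: drop; pos2(id48) recv 60: fwd; pos3(id65) recv 48: drop; pos4(id81) recv 65: drop; pos5(id67) recv 81: fwd; pos0(id23) recv 67: fwd
Round 2: pos3(id65) recv 60: drop; pos0(id23) recv 81: fwd; pos1(id60) recv 67: fwd
Round 3: pos1(id60) recv 81: fwd; pos2(id48) recv 67: fwd
Round 4: pos2(id48) recv 81: fwd; pos3(id65) recv 67: fwd
Round 5: pos3(id65) recv 81: fwd; pos4(id81) recv 67: drop
Round 6: pos4(id81) recv 81: ELECTED

Answer: 23,67,81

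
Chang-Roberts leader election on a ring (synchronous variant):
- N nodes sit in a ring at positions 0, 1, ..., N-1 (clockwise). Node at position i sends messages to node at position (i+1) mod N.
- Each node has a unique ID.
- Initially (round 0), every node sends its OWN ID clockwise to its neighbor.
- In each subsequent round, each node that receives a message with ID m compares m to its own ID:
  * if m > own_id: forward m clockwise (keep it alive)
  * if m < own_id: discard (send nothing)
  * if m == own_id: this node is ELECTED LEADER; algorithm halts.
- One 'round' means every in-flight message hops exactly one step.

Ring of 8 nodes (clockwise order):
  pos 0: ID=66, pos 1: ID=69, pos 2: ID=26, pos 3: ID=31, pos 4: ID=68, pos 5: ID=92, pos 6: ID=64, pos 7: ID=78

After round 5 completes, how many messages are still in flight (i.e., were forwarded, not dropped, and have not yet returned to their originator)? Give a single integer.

Answer: 2

Derivation:
Round 1: pos1(id69) recv 66: drop; pos2(id26) recv 69: fwd; pos3(id31) recv 26: drop; pos4(id68) recv 31: drop; pos5(id92) recv 68: drop; pos6(id64) recv 92: fwd; pos7(id78) recv 64: drop; pos0(id66) recv 78: fwd
Round 2: pos3(id31) recv 69: fwd; pos7(id78) recv 92: fwd; pos1(id69) recv 78: fwd
Round 3: pos4(id68) recv 69: fwd; pos0(id66) recv 92: fwd; pos2(id26) recv 78: fwd
Round 4: pos5(id92) recv 69: drop; pos1(id69) recv 92: fwd; pos3(id31) recv 78: fwd
Round 5: pos2(id26) recv 92: fwd; pos4(id68) recv 78: fwd
After round 5: 2 messages still in flight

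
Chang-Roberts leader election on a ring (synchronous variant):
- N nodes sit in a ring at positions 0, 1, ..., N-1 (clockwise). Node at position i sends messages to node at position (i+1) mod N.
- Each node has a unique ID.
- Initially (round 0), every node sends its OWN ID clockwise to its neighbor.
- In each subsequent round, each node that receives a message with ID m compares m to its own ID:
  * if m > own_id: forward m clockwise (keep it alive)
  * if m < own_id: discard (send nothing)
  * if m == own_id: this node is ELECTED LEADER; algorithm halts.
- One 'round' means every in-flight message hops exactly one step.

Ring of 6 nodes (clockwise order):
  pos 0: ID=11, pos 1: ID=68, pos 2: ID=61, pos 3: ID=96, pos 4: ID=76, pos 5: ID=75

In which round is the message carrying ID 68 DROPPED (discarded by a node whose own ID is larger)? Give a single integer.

Answer: 2

Derivation:
Round 1: pos1(id68) recv 11: drop; pos2(id61) recv 68: fwd; pos3(id96) recv 61: drop; pos4(id76) recv 96: fwd; pos5(id75) recv 76: fwd; pos0(id11) recv 75: fwd
Round 2: pos3(id96) recv 68: drop; pos5(id75) recv 96: fwd; pos0(id11) recv 76: fwd; pos1(id68) recv 75: fwd
Round 3: pos0(id11) recv 96: fwd; pos1(id68) recv 76: fwd; pos2(id61) recv 75: fwd
Round 4: pos1(id68) recv 96: fwd; pos2(id61) recv 76: fwd; pos3(id96) recv 75: drop
Round 5: pos2(id61) recv 96: fwd; pos3(id96) recv 76: drop
Round 6: pos3(id96) recv 96: ELECTED
Message ID 68 originates at pos 1; dropped at pos 3 in round 2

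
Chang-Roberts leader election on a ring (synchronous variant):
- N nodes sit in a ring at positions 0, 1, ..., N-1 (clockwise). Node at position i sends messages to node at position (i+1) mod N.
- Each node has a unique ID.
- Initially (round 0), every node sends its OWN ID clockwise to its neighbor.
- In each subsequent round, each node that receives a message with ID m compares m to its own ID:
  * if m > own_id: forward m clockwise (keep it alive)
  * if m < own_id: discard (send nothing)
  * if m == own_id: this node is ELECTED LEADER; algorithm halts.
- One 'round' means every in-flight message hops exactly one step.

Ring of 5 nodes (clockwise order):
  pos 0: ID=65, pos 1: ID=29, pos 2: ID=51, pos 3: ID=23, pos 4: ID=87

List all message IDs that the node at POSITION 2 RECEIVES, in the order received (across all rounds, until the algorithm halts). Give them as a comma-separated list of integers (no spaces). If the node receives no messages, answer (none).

Round 1: pos1(id29) recv 65: fwd; pos2(id51) recv 29: drop; pos3(id23) recv 51: fwd; pos4(id87) recv 23: drop; pos0(id65) recv 87: fwd
Round 2: pos2(id51) recv 65: fwd; pos4(id87) recv 51: drop; pos1(id29) recv 87: fwd
Round 3: pos3(id23) recv 65: fwd; pos2(id51) recv 87: fwd
Round 4: pos4(id87) recv 65: drop; pos3(id23) recv 87: fwd
Round 5: pos4(id87) recv 87: ELECTED

Answer: 29,65,87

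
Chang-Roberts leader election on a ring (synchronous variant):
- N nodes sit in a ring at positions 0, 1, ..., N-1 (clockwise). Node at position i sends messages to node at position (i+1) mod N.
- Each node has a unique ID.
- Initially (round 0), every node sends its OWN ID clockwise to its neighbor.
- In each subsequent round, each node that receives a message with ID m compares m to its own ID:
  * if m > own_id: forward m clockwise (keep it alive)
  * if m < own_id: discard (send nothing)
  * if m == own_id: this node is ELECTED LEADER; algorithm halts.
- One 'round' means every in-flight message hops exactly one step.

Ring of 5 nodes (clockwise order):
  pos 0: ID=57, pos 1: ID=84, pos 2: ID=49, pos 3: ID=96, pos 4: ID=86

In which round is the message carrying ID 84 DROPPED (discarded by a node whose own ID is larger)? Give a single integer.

Round 1: pos1(id84) recv 57: drop; pos2(id49) recv 84: fwd; pos3(id96) recv 49: drop; pos4(id86) recv 96: fwd; pos0(id57) recv 86: fwd
Round 2: pos3(id96) recv 84: drop; pos0(id57) recv 96: fwd; pos1(id84) recv 86: fwd
Round 3: pos1(id84) recv 96: fwd; pos2(id49) recv 86: fwd
Round 4: pos2(id49) recv 96: fwd; pos3(id96) recv 86: drop
Round 5: pos3(id96) recv 96: ELECTED
Message ID 84 originates at pos 1; dropped at pos 3 in round 2

Answer: 2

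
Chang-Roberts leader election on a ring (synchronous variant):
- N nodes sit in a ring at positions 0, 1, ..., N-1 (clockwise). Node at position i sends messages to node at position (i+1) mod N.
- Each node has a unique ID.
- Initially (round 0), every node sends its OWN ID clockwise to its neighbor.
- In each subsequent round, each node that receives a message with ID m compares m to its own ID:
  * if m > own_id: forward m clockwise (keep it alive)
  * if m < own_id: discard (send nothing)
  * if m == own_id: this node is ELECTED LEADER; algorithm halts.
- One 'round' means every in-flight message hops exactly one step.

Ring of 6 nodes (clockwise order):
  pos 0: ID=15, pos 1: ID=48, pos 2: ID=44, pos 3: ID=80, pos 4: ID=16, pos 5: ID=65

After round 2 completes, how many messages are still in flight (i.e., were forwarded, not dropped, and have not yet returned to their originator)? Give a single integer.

Round 1: pos1(id48) recv 15: drop; pos2(id44) recv 48: fwd; pos3(id80) recv 44: drop; pos4(id16) recv 80: fwd; pos5(id65) recv 16: drop; pos0(id15) recv 65: fwd
Round 2: pos3(id80) recv 48: drop; pos5(id65) recv 80: fwd; pos1(id48) recv 65: fwd
After round 2: 2 messages still in flight

Answer: 2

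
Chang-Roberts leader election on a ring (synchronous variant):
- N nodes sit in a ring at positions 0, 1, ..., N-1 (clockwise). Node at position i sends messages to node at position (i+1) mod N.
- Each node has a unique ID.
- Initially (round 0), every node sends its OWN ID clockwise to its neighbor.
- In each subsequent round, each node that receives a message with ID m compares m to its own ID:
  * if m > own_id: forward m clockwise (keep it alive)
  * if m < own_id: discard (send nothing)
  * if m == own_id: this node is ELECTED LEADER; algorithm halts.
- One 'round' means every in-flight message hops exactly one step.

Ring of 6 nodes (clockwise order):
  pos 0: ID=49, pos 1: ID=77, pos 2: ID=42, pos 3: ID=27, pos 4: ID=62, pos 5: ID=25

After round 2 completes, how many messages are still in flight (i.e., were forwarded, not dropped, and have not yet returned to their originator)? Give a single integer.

Round 1: pos1(id77) recv 49: drop; pos2(id42) recv 77: fwd; pos3(id27) recv 42: fwd; pos4(id62) recv 27: drop; pos5(id25) recv 62: fwd; pos0(id49) recv 25: drop
Round 2: pos3(id27) recv 77: fwd; pos4(id62) recv 42: drop; pos0(id49) recv 62: fwd
After round 2: 2 messages still in flight

Answer: 2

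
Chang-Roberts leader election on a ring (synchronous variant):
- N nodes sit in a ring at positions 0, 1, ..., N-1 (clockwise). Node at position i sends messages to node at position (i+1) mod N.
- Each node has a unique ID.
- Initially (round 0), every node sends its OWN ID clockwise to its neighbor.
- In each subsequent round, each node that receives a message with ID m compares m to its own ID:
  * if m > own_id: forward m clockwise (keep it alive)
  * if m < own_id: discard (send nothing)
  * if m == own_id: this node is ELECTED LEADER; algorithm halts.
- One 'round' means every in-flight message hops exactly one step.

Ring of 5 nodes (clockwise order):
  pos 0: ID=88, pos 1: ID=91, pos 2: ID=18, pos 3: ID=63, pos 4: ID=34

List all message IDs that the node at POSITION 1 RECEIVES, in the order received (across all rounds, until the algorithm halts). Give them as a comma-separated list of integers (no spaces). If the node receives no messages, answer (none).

Round 1: pos1(id91) recv 88: drop; pos2(id18) recv 91: fwd; pos3(id63) recv 18: drop; pos4(id34) recv 63: fwd; pos0(id88) recv 34: drop
Round 2: pos3(id63) recv 91: fwd; pos0(id88) recv 63: drop
Round 3: pos4(id34) recv 91: fwd
Round 4: pos0(id88) recv 91: fwd
Round 5: pos1(id91) recv 91: ELECTED

Answer: 88,91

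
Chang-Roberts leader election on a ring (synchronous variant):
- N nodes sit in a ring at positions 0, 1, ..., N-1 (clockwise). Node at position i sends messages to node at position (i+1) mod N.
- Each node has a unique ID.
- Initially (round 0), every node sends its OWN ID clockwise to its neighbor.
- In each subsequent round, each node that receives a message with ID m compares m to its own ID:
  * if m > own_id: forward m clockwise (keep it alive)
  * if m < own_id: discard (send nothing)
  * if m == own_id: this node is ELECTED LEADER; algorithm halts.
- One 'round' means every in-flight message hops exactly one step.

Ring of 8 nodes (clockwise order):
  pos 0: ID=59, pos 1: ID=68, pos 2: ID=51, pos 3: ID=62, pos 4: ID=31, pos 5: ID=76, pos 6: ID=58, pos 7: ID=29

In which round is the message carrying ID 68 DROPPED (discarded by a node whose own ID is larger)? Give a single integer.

Round 1: pos1(id68) recv 59: drop; pos2(id51) recv 68: fwd; pos3(id62) recv 51: drop; pos4(id31) recv 62: fwd; pos5(id76) recv 31: drop; pos6(id58) recv 76: fwd; pos7(id29) recv 58: fwd; pos0(id59) recv 29: drop
Round 2: pos3(id62) recv 68: fwd; pos5(id76) recv 62: drop; pos7(id29) recv 76: fwd; pos0(id59) recv 58: drop
Round 3: pos4(id31) recv 68: fwd; pos0(id59) recv 76: fwd
Round 4: pos5(id76) recv 68: drop; pos1(id68) recv 76: fwd
Round 5: pos2(id51) recv 76: fwd
Round 6: pos3(id62) recv 76: fwd
Round 7: pos4(id31) recv 76: fwd
Round 8: pos5(id76) recv 76: ELECTED
Message ID 68 originates at pos 1; dropped at pos 5 in round 4

Answer: 4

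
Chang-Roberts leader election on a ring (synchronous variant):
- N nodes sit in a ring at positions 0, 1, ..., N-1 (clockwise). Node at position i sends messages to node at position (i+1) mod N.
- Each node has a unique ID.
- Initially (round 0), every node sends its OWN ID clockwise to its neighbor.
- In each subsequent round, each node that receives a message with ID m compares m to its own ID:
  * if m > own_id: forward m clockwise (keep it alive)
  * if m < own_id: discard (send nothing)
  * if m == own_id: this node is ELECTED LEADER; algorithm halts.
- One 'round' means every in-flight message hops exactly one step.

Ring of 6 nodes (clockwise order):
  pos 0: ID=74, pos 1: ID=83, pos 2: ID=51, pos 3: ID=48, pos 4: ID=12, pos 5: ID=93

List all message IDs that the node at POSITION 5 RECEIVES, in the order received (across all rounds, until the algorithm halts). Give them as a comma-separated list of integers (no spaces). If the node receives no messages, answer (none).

Round 1: pos1(id83) recv 74: drop; pos2(id51) recv 83: fwd; pos3(id48) recv 51: fwd; pos4(id12) recv 48: fwd; pos5(id93) recv 12: drop; pos0(id74) recv 93: fwd
Round 2: pos3(id48) recv 83: fwd; pos4(id12) recv 51: fwd; pos5(id93) recv 48: drop; pos1(id83) recv 93: fwd
Round 3: pos4(id12) recv 83: fwd; pos5(id93) recv 51: drop; pos2(id51) recv 93: fwd
Round 4: pos5(id93) recv 83: drop; pos3(id48) recv 93: fwd
Round 5: pos4(id12) recv 93: fwd
Round 6: pos5(id93) recv 93: ELECTED

Answer: 12,48,51,83,93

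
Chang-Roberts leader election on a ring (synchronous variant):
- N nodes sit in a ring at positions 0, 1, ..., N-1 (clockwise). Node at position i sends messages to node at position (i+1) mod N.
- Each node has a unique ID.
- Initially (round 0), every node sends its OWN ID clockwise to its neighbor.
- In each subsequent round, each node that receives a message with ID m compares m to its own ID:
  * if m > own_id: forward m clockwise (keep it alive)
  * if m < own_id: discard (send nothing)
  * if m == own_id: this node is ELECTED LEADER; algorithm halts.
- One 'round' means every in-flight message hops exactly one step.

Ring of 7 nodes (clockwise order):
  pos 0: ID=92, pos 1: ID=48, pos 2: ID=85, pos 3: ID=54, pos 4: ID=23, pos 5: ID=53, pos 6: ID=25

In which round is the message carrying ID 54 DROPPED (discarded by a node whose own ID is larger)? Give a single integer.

Round 1: pos1(id48) recv 92: fwd; pos2(id85) recv 48: drop; pos3(id54) recv 85: fwd; pos4(id23) recv 54: fwd; pos5(id53) recv 23: drop; pos6(id25) recv 53: fwd; pos0(id92) recv 25: drop
Round 2: pos2(id85) recv 92: fwd; pos4(id23) recv 85: fwd; pos5(id53) recv 54: fwd; pos0(id92) recv 53: drop
Round 3: pos3(id54) recv 92: fwd; pos5(id53) recv 85: fwd; pos6(id25) recv 54: fwd
Round 4: pos4(id23) recv 92: fwd; pos6(id25) recv 85: fwd; pos0(id92) recv 54: drop
Round 5: pos5(id53) recv 92: fwd; pos0(id92) recv 85: drop
Round 6: pos6(id25) recv 92: fwd
Round 7: pos0(id92) recv 92: ELECTED
Message ID 54 originates at pos 3; dropped at pos 0 in round 4

Answer: 4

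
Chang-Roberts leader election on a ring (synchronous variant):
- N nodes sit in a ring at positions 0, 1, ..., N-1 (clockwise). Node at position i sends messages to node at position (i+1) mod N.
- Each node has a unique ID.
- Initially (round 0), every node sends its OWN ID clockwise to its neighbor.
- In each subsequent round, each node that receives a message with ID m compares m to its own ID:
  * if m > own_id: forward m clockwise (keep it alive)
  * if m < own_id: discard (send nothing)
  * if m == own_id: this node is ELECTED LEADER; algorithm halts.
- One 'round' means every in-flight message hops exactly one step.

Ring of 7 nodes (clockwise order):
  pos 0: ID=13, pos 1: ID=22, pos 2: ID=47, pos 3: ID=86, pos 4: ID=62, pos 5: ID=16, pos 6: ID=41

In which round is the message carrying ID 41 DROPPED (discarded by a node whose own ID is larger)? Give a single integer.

Round 1: pos1(id22) recv 13: drop; pos2(id47) recv 22: drop; pos3(id86) recv 47: drop; pos4(id62) recv 86: fwd; pos5(id16) recv 62: fwd; pos6(id41) recv 16: drop; pos0(id13) recv 41: fwd
Round 2: pos5(id16) recv 86: fwd; pos6(id41) recv 62: fwd; pos1(id22) recv 41: fwd
Round 3: pos6(id41) recv 86: fwd; pos0(id13) recv 62: fwd; pos2(id47) recv 41: drop
Round 4: pos0(id13) recv 86: fwd; pos1(id22) recv 62: fwd
Round 5: pos1(id22) recv 86: fwd; pos2(id47) recv 62: fwd
Round 6: pos2(id47) recv 86: fwd; pos3(id86) recv 62: drop
Round 7: pos3(id86) recv 86: ELECTED
Message ID 41 originates at pos 6; dropped at pos 2 in round 3

Answer: 3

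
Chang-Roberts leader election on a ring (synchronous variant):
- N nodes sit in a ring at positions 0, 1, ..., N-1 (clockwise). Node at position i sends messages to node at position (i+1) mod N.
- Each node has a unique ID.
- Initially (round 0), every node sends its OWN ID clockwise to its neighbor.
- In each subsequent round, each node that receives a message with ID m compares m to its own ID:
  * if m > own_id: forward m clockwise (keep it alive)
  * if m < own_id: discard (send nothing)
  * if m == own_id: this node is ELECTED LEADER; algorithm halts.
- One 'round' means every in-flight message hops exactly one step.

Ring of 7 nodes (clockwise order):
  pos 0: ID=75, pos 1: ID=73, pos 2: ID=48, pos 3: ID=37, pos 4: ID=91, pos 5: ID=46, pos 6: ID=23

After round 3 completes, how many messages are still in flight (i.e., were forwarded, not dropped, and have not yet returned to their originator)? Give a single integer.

Answer: 2

Derivation:
Round 1: pos1(id73) recv 75: fwd; pos2(id48) recv 73: fwd; pos3(id37) recv 48: fwd; pos4(id91) recv 37: drop; pos5(id46) recv 91: fwd; pos6(id23) recv 46: fwd; pos0(id75) recv 23: drop
Round 2: pos2(id48) recv 75: fwd; pos3(id37) recv 73: fwd; pos4(id91) recv 48: drop; pos6(id23) recv 91: fwd; pos0(id75) recv 46: drop
Round 3: pos3(id37) recv 75: fwd; pos4(id91) recv 73: drop; pos0(id75) recv 91: fwd
After round 3: 2 messages still in flight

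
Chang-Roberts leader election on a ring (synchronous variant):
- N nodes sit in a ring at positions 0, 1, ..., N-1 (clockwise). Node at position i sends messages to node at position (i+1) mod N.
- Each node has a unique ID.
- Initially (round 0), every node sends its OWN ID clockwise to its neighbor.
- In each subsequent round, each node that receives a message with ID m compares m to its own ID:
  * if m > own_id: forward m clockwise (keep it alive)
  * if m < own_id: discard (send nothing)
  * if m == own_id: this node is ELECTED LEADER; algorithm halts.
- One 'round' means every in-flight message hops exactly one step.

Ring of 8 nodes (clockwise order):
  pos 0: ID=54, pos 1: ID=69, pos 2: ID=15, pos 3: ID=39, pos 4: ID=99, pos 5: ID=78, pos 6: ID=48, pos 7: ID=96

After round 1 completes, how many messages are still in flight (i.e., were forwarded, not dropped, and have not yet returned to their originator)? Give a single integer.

Answer: 4

Derivation:
Round 1: pos1(id69) recv 54: drop; pos2(id15) recv 69: fwd; pos3(id39) recv 15: drop; pos4(id99) recv 39: drop; pos5(id78) recv 99: fwd; pos6(id48) recv 78: fwd; pos7(id96) recv 48: drop; pos0(id54) recv 96: fwd
After round 1: 4 messages still in flight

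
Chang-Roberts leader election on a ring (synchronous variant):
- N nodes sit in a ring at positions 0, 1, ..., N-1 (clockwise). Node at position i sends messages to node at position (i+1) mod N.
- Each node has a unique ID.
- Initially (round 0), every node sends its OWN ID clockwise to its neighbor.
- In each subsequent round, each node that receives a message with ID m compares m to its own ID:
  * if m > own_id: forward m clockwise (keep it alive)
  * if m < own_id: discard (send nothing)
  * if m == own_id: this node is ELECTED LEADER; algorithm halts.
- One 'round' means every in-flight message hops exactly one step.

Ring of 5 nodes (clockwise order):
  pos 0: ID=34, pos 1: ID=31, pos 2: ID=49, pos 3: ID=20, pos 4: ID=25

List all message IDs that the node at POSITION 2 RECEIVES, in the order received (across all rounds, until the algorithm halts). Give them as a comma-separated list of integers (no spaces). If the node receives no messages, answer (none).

Answer: 31,34,49

Derivation:
Round 1: pos1(id31) recv 34: fwd; pos2(id49) recv 31: drop; pos3(id20) recv 49: fwd; pos4(id25) recv 20: drop; pos0(id34) recv 25: drop
Round 2: pos2(id49) recv 34: drop; pos4(id25) recv 49: fwd
Round 3: pos0(id34) recv 49: fwd
Round 4: pos1(id31) recv 49: fwd
Round 5: pos2(id49) recv 49: ELECTED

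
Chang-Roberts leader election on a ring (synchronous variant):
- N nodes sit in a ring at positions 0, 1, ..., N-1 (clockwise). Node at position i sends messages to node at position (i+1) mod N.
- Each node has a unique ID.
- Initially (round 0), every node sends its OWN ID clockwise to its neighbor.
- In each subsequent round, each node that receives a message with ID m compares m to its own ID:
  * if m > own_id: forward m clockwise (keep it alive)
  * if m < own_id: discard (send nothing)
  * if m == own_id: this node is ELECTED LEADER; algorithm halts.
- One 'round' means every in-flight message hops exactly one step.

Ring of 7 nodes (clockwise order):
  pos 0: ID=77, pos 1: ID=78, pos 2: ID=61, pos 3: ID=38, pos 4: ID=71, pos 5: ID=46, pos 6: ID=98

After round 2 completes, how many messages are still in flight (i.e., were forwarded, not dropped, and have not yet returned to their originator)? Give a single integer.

Answer: 2

Derivation:
Round 1: pos1(id78) recv 77: drop; pos2(id61) recv 78: fwd; pos3(id38) recv 61: fwd; pos4(id71) recv 38: drop; pos5(id46) recv 71: fwd; pos6(id98) recv 46: drop; pos0(id77) recv 98: fwd
Round 2: pos3(id38) recv 78: fwd; pos4(id71) recv 61: drop; pos6(id98) recv 71: drop; pos1(id78) recv 98: fwd
After round 2: 2 messages still in flight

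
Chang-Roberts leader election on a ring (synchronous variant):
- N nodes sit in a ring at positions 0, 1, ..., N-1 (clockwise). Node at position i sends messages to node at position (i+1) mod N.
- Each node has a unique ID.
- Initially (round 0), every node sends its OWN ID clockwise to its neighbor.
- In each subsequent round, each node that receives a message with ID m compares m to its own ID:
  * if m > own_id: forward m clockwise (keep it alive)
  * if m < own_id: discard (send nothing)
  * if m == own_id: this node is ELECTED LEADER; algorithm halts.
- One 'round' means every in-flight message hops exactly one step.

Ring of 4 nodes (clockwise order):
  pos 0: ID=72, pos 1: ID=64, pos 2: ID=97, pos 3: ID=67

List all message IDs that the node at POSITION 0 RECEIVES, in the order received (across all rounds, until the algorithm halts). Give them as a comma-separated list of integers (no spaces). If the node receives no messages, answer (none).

Answer: 67,97

Derivation:
Round 1: pos1(id64) recv 72: fwd; pos2(id97) recv 64: drop; pos3(id67) recv 97: fwd; pos0(id72) recv 67: drop
Round 2: pos2(id97) recv 72: drop; pos0(id72) recv 97: fwd
Round 3: pos1(id64) recv 97: fwd
Round 4: pos2(id97) recv 97: ELECTED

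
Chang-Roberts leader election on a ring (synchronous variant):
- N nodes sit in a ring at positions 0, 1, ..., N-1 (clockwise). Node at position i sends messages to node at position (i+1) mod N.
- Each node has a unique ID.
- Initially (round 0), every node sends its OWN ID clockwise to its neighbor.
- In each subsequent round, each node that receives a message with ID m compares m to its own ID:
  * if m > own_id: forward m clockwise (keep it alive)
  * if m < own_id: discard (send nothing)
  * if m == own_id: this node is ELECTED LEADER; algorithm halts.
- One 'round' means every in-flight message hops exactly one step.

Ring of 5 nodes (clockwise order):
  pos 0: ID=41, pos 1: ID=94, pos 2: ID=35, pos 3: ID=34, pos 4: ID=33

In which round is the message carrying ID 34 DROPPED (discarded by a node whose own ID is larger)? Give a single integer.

Answer: 2

Derivation:
Round 1: pos1(id94) recv 41: drop; pos2(id35) recv 94: fwd; pos3(id34) recv 35: fwd; pos4(id33) recv 34: fwd; pos0(id41) recv 33: drop
Round 2: pos3(id34) recv 94: fwd; pos4(id33) recv 35: fwd; pos0(id41) recv 34: drop
Round 3: pos4(id33) recv 94: fwd; pos0(id41) recv 35: drop
Round 4: pos0(id41) recv 94: fwd
Round 5: pos1(id94) recv 94: ELECTED
Message ID 34 originates at pos 3; dropped at pos 0 in round 2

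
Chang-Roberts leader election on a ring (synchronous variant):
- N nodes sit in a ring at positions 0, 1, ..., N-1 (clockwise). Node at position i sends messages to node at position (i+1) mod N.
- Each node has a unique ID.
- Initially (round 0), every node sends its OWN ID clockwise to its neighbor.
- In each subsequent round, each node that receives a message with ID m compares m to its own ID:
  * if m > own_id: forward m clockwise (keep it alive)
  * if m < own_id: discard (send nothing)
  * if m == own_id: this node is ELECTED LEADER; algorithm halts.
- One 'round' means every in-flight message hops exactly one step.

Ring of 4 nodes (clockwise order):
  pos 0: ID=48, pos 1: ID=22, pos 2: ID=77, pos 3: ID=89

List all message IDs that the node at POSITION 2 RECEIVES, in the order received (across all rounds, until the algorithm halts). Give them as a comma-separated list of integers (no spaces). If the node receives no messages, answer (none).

Round 1: pos1(id22) recv 48: fwd; pos2(id77) recv 22: drop; pos3(id89) recv 77: drop; pos0(id48) recv 89: fwd
Round 2: pos2(id77) recv 48: drop; pos1(id22) recv 89: fwd
Round 3: pos2(id77) recv 89: fwd
Round 4: pos3(id89) recv 89: ELECTED

Answer: 22,48,89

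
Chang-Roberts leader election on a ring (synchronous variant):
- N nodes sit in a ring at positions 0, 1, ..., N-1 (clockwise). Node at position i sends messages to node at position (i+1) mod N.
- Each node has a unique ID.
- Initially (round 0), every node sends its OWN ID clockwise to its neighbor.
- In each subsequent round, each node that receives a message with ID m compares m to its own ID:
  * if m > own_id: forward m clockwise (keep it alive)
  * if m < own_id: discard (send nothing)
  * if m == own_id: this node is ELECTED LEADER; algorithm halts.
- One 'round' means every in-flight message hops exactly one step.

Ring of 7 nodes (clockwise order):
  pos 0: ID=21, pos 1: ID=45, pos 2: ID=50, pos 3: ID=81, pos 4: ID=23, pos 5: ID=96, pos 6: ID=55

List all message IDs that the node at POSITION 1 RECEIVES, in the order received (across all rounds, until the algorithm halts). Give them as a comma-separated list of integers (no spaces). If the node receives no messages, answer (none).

Round 1: pos1(id45) recv 21: drop; pos2(id50) recv 45: drop; pos3(id81) recv 50: drop; pos4(id23) recv 81: fwd; pos5(id96) recv 23: drop; pos6(id55) recv 96: fwd; pos0(id21) recv 55: fwd
Round 2: pos5(id96) recv 81: drop; pos0(id21) recv 96: fwd; pos1(id45) recv 55: fwd
Round 3: pos1(id45) recv 96: fwd; pos2(id50) recv 55: fwd
Round 4: pos2(id50) recv 96: fwd; pos3(id81) recv 55: drop
Round 5: pos3(id81) recv 96: fwd
Round 6: pos4(id23) recv 96: fwd
Round 7: pos5(id96) recv 96: ELECTED

Answer: 21,55,96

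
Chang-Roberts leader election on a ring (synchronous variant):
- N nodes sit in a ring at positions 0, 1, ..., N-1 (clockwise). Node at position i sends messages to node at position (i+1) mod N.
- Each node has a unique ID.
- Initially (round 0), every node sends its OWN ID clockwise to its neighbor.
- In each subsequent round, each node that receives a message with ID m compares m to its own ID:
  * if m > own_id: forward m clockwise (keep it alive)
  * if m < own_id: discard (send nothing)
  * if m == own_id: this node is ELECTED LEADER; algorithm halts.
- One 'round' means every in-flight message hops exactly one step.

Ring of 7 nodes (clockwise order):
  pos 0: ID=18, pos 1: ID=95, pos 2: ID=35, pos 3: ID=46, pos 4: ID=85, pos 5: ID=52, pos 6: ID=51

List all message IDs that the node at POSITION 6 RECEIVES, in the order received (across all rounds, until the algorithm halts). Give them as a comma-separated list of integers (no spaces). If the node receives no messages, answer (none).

Round 1: pos1(id95) recv 18: drop; pos2(id35) recv 95: fwd; pos3(id46) recv 35: drop; pos4(id85) recv 46: drop; pos5(id52) recv 85: fwd; pos6(id51) recv 52: fwd; pos0(id18) recv 51: fwd
Round 2: pos3(id46) recv 95: fwd; pos6(id51) recv 85: fwd; pos0(id18) recv 52: fwd; pos1(id95) recv 51: drop
Round 3: pos4(id85) recv 95: fwd; pos0(id18) recv 85: fwd; pos1(id95) recv 52: drop
Round 4: pos5(id52) recv 95: fwd; pos1(id95) recv 85: drop
Round 5: pos6(id51) recv 95: fwd
Round 6: pos0(id18) recv 95: fwd
Round 7: pos1(id95) recv 95: ELECTED

Answer: 52,85,95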